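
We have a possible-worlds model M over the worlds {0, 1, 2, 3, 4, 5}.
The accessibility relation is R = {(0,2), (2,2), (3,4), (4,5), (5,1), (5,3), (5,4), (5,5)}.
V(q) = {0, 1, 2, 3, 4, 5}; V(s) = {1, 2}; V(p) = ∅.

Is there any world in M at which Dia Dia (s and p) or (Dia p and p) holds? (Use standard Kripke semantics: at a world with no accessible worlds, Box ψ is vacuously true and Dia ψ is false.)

Recall that Dia ψ holds at a world iff ψ holds at some accessible world.
Let φ = Dia Dia (s and p) or (Dia p and p). Evaluate φ at each world:
  0 (successors {2}): φ is false.
  1 (successors ∅): φ is false.
  2 (successors {2}): φ is false.
  3 (successors {4}): φ is false.
  4 (successors {5}): φ is false.
  5 (successors {1, 3, 4, 5}): φ is false.
For instance, at 2:
  At 2: Dia Dia (s and p) is false, Dia p and p is false, so Dia Dia (s and p) or (Dia p and p) is false.
    At 2: Dia Dia (s and p) requires Dia (s and p) at some successor in {2}.
      At 2: Dia (s and p) is false.
    So Dia Dia (s and p) is false at 2.
    At 2: Dia p is false, p is false, so Dia p and p is false.
      At 2: Dia p requires p at some successor in {2}.
        At 2: p is false.
      So Dia p is false at 2.

No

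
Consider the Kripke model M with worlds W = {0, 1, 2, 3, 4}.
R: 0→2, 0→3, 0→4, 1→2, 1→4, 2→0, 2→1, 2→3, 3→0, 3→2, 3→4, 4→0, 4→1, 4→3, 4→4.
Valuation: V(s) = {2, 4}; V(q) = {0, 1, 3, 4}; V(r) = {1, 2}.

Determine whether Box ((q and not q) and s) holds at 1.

No

At 1: Box ((q and not q) and s) requires (q and not q) and s at every successor {2, 4}.
  (q and not q) and s fails at 2, so Box ((q and not q) and s) is false at 1.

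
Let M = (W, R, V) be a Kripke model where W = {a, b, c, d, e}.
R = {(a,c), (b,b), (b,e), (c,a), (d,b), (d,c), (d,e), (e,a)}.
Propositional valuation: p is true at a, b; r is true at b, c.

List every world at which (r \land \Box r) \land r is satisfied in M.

Recall that \Box ψ holds at a world iff ψ holds at every accessible world, and \Diamond ψ holds iff ψ holds at some accessible world.
Let φ = (r \land \Box r) \land r. Evaluate φ at each world:
  a (successors {c}): φ is false.
  b (successors {b, e}): φ is false.
  c (successors {a}): φ is false.
  d (successors {b, c, e}): φ is false.
  e (successors {a}): φ is false.
For instance, at b:
  At b: r \land \Box r is false, r is true, so (r \land \Box r) \land r is false.
    At b: r is true, \Box r is false, so r \land \Box r is false.
      At b: \Box r requires r at every successor {b, e}.
        r fails at e, so \Box r is false at b.
Satisfying worlds: none.

none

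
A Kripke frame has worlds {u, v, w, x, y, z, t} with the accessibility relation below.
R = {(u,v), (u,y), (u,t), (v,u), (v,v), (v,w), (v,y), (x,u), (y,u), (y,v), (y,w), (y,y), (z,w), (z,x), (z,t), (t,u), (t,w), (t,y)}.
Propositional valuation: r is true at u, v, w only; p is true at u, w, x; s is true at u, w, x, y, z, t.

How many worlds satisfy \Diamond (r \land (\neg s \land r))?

3

Let φ = \Diamond (r \land (\neg s \land r)). Evaluate φ at each world:
  u (successors {v, y, t}): φ is true.
  v (successors {u, v, w, y}): φ is true.
  w (successors ∅): φ is false.
  x (successors {u}): φ is false.
  y (successors {u, v, w, y}): φ is true.
  z (successors {w, x, t}): φ is false.
  t (successors {u, w, y}): φ is false.
For instance, at u:
  At u: \Diamond (r \land (\neg s \land r)) requires r \land (\neg s \land r) at some successor in {v, y, t}.
    r \land (\neg s \land r) holds at v, so \Diamond (r \land (\neg s \land r)) is true at u.
Satisfying worlds: {u, v, y}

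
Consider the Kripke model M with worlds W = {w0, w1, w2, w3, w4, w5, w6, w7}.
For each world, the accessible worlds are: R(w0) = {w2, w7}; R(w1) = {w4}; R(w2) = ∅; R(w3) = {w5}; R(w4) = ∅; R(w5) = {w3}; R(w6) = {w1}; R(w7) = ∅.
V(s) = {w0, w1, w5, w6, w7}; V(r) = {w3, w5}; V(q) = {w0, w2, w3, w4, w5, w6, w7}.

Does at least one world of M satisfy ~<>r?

Yes

Let φ = ~<>r. Evaluate φ at each world:
  w0 (successors {w2, w7}): φ is true.
  w1 (successors {w4}): φ is true.
  w2 (successors ∅): φ is true.
  w3 (successors {w5}): φ is false.
  w4 (successors ∅): φ is true.
  w5 (successors {w3}): φ is false.
  w6 (successors {w1}): φ is true.
  w7 (successors ∅): φ is true.
Detail at w0 (witness):
  At w0: <>r is false, so ~<>r is true.
    At w0: <>r requires r at some successor in {w2, w7}.
      At w2: r is false.
      At w7: r is false.
    So <>r is false at w0.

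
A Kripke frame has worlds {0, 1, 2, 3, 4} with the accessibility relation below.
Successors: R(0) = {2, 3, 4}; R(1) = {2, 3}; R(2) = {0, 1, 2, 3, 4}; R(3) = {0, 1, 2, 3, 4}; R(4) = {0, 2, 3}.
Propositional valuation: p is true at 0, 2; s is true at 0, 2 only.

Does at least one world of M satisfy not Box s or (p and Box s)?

Yes

Let φ = not Box s or (p and Box s). Evaluate φ at each world:
  0 (successors {2, 3, 4}): φ is true.
  1 (successors {2, 3}): φ is true.
  2 (successors {0, 1, 2, 3, 4}): φ is true.
  3 (successors {0, 1, 2, 3, 4}): φ is true.
  4 (successors {0, 2, 3}): φ is true.
Detail at 0 (witness):
  At 0: not Box s is true, p and Box s is false, so not Box s or (p and Box s) is true.
    At 0: Box s is false, so not Box s is true.
      At 0: Box s requires s at every successor {2, 3, 4}.
        s fails at 3, so Box s is false at 0.
    At 0: p is true, Box s is false, so p and Box s is false.
      At 0: Box s requires s at every successor {2, 3, 4}.
        s fails at 3, so Box s is false at 0.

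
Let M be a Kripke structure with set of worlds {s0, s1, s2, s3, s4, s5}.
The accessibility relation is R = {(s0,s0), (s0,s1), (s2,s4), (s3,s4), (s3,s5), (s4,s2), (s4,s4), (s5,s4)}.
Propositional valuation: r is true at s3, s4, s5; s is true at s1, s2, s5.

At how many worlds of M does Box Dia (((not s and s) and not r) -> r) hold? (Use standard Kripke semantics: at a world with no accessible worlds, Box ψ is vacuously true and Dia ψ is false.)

5

Recall that Box ψ holds at a world iff ψ holds at every accessible world, and Dia ψ holds iff ψ holds at some accessible world.
Let φ = Box Dia (((not s and s) and not r) -> r). Evaluate φ at each world:
  s0 (successors {s0, s1}): φ is false.
  s1 (successors ∅): φ is true.
  s2 (successors {s4}): φ is true.
  s3 (successors {s4, s5}): φ is true.
  s4 (successors {s2, s4}): φ is true.
  s5 (successors {s4}): φ is true.
For instance, at s5:
  At s5: Box Dia (((not s and s) and not r) -> r) requires Dia (((not s and s) and not r) -> r) at every successor {s4}.
      At s4: Dia (((not s and s) and not r) -> r) requires ((not s and s) and not r) -> r at some successor in {s2, s4}.
        ((not s and s) and not r) -> r holds at s2, so Dia (((not s and s) and not r) -> r) is true at s4.
  So Box Dia (((not s and s) and not r) -> r) is true at s5.
Satisfying worlds: {s1, s2, s3, s4, s5}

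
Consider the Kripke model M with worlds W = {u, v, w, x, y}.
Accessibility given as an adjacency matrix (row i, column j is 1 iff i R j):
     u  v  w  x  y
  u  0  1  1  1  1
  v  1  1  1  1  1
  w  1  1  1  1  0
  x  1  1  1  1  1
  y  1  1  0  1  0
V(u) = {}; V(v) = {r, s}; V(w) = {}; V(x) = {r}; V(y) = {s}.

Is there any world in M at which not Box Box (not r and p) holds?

Yes

Recall that Box ψ holds at a world iff ψ holds at every accessible world, and Dia ψ holds iff ψ holds at some accessible world.
Let φ = not Box Box (not r and p). Evaluate φ at each world:
  u (successors {v, w, x, y}): φ is true.
  v (successors {u, v, w, x, y}): φ is true.
  w (successors {u, v, w, x}): φ is true.
  x (successors {u, v, w, x, y}): φ is true.
  y (successors {u, v, x}): φ is true.
Detail at u (witness):
  At u: Box Box (not r and p) is false, so not Box Box (not r and p) is true.
    At u: Box Box (not r and p) requires Box (not r and p) at every successor {v, w, x, y}.
      Box (not r and p) fails at v, so Box Box (not r and p) is false at u.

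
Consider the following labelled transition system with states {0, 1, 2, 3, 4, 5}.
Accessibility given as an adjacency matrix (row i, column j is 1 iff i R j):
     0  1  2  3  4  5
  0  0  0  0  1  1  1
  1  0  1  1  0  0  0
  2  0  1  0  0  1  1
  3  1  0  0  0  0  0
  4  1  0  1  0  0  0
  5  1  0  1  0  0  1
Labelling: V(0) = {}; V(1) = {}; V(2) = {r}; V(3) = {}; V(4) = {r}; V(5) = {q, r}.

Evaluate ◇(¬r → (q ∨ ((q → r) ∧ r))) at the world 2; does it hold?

Yes

Recall that ◇ψ holds at a world iff ψ holds at some accessible world.
At 2: ◇(¬r → (q ∨ ((q → r) ∧ r))) requires ¬r → (q ∨ ((q → r) ∧ r)) at some successor in {1, 4, 5}.
  ¬r → (q ∨ ((q → r) ∧ r)) holds at 4, so ◇(¬r → (q ∨ ((q → r) ∧ r))) is true at 2.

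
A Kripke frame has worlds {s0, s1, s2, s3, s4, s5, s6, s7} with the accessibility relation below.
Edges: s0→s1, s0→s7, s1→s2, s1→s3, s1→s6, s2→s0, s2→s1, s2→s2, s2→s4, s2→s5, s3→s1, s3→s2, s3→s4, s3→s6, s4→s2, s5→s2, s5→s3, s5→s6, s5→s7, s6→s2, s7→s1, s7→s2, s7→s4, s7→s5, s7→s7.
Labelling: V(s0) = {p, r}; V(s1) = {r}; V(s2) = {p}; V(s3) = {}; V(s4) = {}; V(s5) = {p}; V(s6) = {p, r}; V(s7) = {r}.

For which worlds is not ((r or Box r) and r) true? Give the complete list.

s2, s3, s4, s5

Recall that Box ψ holds at a world iff ψ holds at every accessible world, and Dia ψ holds iff ψ holds at some accessible world.
Let φ = not ((r or Box r) and r). Evaluate φ at each world:
  s0 (successors {s1, s7}): φ is false.
  s1 (successors {s2, s3, s6}): φ is false.
  s2 (successors {s0, s1, s2, s4, s5}): φ is true.
  s3 (successors {s1, s2, s4, s6}): φ is true.
  s4 (successors {s2}): φ is true.
  s5 (successors {s2, s3, s6, s7}): φ is true.
  s6 (successors {s2}): φ is false.
  s7 (successors {s1, s2, s4, s5, s7}): φ is false.
For instance, at s5:
  At s5: (r or Box r) and r is false, so not ((r or Box r) and r) is true.
    At s5: r or Box r is false, r is false, so (r or Box r) and r is false.
      At s5: r is false, Box r is false, so r or Box r is false.
Satisfying worlds: {s2, s3, s4, s5}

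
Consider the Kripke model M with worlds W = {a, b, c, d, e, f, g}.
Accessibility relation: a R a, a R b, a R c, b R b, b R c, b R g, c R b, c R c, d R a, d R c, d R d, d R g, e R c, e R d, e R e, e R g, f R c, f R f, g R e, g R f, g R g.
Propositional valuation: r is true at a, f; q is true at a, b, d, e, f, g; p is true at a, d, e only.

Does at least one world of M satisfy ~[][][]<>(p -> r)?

No

Let φ = ~[][][]<>(p -> r). Evaluate φ at each world:
  a (successors {a, b, c}): φ is false.
  b (successors {b, c, g}): φ is false.
  c (successors {b, c}): φ is false.
  d (successors {a, c, d, g}): φ is false.
  e (successors {c, d, e, g}): φ is false.
  f (successors {c, f}): φ is false.
  g (successors {e, f, g}): φ is false.
For instance, at g:
  At g: [][][]<>(p -> r) is true, so ~[][][]<>(p -> r) is false.
    At g: [][][]<>(p -> r) requires [][]<>(p -> r) at every successor {e, f, g}.
      At e: [][]<>(p -> r) is true.
      At f: [][]<>(p -> r) is true.
      At g: [][]<>(p -> r) is true.
    So [][][]<>(p -> r) is true at g.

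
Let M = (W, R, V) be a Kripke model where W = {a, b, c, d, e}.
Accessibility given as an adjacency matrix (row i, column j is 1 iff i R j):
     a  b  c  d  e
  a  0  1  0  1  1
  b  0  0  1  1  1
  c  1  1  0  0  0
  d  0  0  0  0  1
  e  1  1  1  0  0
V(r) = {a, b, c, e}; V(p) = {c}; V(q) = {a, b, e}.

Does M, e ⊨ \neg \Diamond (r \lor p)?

No

At e: \Diamond (r \lor p) is true, so \neg \Diamond (r \lor p) is false.
  At e: \Diamond (r \lor p) requires r \lor p at some successor in {a, b, c}.
    r \lor p holds at a, so \Diamond (r \lor p) is true at e.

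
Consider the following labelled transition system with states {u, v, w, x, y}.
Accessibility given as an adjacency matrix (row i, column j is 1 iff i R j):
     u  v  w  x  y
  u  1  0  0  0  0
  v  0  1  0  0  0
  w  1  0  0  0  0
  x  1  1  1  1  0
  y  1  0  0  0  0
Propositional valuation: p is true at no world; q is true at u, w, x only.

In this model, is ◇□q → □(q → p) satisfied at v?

At v: ◇□q is false, □(q → p) is true, so ◇□q → □(q → p) is true.
  At v: ◇□q requires □q at some successor in {v}.
    At v: □q is false.
  So ◇□q is false at v.
  At v: □(q → p) requires q → p at every successor {v}.
    At v: q → p is true.
  So □(q → p) is true at v.

Yes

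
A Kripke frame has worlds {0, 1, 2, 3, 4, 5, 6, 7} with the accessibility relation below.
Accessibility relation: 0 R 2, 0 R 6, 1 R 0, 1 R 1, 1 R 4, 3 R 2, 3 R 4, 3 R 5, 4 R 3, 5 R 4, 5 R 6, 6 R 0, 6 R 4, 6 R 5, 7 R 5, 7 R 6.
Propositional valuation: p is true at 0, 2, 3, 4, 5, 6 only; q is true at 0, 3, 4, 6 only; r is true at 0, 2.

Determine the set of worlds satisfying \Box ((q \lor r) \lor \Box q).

Let φ = \Box ((q \lor r) \lor \Box q). Evaluate φ at each world:
  0 (successors {2, 6}): φ is true.
  1 (successors {0, 1, 4}): φ is false.
  2 (successors ∅): φ is true.
  3 (successors {2, 4, 5}): φ is true.
  4 (successors {3}): φ is true.
  5 (successors {4, 6}): φ is true.
  6 (successors {0, 4, 5}): φ is true.
  7 (successors {5, 6}): φ is true.
For instance, at 6:
  At 6: \Box ((q \lor r) \lor \Box q) requires (q \lor r) \lor \Box q at every successor {0, 4, 5}.
      At 0: q \lor r is true, \Box q is false, so (q \lor r) \lor \Box q is true.
      At 4: q \lor r is true, \Box q is true, so (q \lor r) \lor \Box q is true.
      At 5: q \lor r is false, \Box q is true, so (q \lor r) \lor \Box q is true.
  So \Box ((q \lor r) \lor \Box q) is true at 6.
Satisfying worlds: {0, 2, 3, 4, 5, 6, 7}

0, 2, 3, 4, 5, 6, 7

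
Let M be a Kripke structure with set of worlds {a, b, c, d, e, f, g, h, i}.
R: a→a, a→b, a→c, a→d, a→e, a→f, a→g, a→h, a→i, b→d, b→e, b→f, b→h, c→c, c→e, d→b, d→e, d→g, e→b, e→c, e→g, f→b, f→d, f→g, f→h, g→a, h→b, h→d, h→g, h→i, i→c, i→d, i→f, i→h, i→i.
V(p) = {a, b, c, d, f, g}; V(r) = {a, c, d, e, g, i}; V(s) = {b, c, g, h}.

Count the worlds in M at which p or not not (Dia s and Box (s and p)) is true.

7

Let φ = p or not not (Dia s and Box (s and p)). Evaluate φ at each world:
  a (successors {a, b, c, d, e, f, g, h, i}): φ is true.
  b (successors {d, e, f, h}): φ is true.
  c (successors {c, e}): φ is true.
  d (successors {b, e, g}): φ is true.
  e (successors {b, c, g}): φ is true.
  f (successors {b, d, g, h}): φ is true.
  g (successors {a}): φ is true.
  h (successors {b, d, g, i}): φ is false.
  i (successors {c, d, f, h, i}): φ is false.
For instance, at g:
  At g: p is true, not not (Dia s and Box (s and p)) is false, so p or not not (Dia s and Box (s and p)) is true.
    At g: not (Dia s and Box (s and p)) is true, so not not (Dia s and Box (s and p)) is false.
      At g: Dia s and Box (s and p) is false, so not (Dia s and Box (s and p)) is true.
Satisfying worlds: {a, b, c, d, e, f, g}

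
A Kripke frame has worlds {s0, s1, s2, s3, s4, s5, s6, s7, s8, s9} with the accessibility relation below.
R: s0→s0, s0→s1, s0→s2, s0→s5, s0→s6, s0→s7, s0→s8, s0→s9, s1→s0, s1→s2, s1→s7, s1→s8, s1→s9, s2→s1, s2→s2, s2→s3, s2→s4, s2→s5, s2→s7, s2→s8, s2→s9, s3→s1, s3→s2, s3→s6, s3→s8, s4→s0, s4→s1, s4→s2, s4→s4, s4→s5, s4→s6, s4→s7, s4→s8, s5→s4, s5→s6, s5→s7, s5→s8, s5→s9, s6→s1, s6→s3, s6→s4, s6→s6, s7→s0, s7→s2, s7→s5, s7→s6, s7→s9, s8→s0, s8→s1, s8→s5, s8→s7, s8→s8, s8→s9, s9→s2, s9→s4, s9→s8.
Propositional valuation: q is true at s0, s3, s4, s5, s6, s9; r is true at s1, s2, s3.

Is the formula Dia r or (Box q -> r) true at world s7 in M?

Yes

At s7: Dia r is true, Box q -> r is true, so Dia r or (Box q -> r) is true.
  At s7: Dia r requires r at some successor in {s0, s2, s5, s6, s9}.
    r holds at s2, so Dia r is true at s7.
  At s7: Box q is false, r is false, so Box q -> r is true.
    At s7: Box q requires q at every successor {s0, s2, s5, s6, s9}.
      q fails at s2, so Box q is false at s7.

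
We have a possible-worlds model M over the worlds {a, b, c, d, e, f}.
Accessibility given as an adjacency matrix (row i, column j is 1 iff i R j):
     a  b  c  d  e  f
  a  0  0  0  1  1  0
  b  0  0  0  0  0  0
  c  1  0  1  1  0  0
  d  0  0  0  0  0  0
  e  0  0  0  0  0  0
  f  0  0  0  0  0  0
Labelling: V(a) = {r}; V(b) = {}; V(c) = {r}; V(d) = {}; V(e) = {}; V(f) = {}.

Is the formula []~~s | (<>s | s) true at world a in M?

No

Recall that []ψ holds at a world iff ψ holds at every accessible world, and <>ψ holds iff ψ holds at some accessible world.
At a: []~~s is false, <>s | s is false, so []~~s | (<>s | s) is false.
  At a: []~~s requires ~~s at every successor {d, e}.
    ~~s fails at d, so []~~s is false at a.
  At a: <>s is false, s is false, so <>s | s is false.
    At a: <>s requires s at some successor in {d, e}.
      At d: s is false.
      At e: s is false.
    So <>s is false at a.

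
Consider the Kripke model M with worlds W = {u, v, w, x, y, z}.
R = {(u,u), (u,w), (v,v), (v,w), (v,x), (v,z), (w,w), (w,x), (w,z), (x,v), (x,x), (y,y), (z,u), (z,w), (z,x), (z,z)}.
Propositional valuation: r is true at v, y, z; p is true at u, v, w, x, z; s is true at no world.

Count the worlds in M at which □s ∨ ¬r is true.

Let φ = □s ∨ ¬r. Evaluate φ at each world:
  u (successors {u, w}): φ is true.
  v (successors {v, w, x, z}): φ is false.
  w (successors {w, x, z}): φ is true.
  x (successors {v, x}): φ is true.
  y (successors {y}): φ is false.
  z (successors {u, w, x, z}): φ is false.
For instance, at y:
  At y: □s is false, ¬r is false, so □s ∨ ¬r is false.
    At y: □s requires s at every successor {y}.
      s fails at y, so □s is false at y.
Satisfying worlds: {u, w, x}

3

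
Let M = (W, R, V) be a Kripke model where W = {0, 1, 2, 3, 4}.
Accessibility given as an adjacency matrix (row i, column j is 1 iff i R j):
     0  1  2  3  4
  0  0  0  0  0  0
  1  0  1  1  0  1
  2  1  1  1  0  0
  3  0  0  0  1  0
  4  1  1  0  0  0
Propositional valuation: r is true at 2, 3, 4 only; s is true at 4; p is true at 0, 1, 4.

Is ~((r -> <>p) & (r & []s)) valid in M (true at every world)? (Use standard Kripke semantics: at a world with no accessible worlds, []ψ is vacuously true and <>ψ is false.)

Yes

Let φ = ~((r -> <>p) & (r & []s)). Evaluate φ at each world:
  0 (successors ∅): φ is true.
  1 (successors {1, 2, 4}): φ is true.
  2 (successors {0, 1, 2}): φ is true.
  3 (successors {3}): φ is true.
  4 (successors {0, 1}): φ is true.
For instance, at 2:
  At 2: (r -> <>p) & (r & []s) is false, so ~((r -> <>p) & (r & []s)) is true.
    At 2: r -> <>p is true, r & []s is false, so (r -> <>p) & (r & []s) is false.
      At 2: r is true, <>p is true, so r -> <>p is true.
      At 2: r is true, []s is false, so r & []s is false.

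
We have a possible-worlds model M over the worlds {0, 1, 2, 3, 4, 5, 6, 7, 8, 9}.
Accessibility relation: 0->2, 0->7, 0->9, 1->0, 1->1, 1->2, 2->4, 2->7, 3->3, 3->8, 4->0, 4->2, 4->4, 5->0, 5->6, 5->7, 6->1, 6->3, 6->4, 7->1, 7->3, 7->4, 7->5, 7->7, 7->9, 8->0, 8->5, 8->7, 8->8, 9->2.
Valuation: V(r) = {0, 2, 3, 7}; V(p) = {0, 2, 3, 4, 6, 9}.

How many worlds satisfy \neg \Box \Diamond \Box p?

6

Let φ = \neg \Box \Diamond \Box p. Evaluate φ at each world:
  0 (successors {2, 7, 9}): φ is true.
  1 (successors {0, 1, 2}): φ is true.
  2 (successors {4, 7}): φ is false.
  3 (successors {3, 8}): φ is true.
  4 (successors {0, 2, 4}): φ is false.
  5 (successors {0, 6, 7}): φ is false.
  6 (successors {1, 3, 4}): φ is true.
  7 (successors {1, 3, 4, 5, 7, 9}): φ is true.
  8 (successors {0, 5, 7, 8}): φ is true.
  9 (successors {2}): φ is false.
For instance, at 2:
  At 2: \Box \Diamond \Box p is true, so \neg \Box \Diamond \Box p is false.
    At 2: \Box \Diamond \Box p requires \Diamond \Box p at every successor {4, 7}.
      At 4: \Diamond \Box p is true.
      At 7: \Diamond \Box p is true.
    So \Box \Diamond \Box p is true at 2.
Satisfying worlds: {0, 1, 3, 6, 7, 8}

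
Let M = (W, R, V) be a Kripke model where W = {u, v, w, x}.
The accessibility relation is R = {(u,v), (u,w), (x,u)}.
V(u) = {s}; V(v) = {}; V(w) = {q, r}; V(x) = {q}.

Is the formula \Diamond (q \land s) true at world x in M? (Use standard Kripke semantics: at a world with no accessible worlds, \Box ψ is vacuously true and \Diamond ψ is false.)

At x: \Diamond (q \land s) requires q \land s at some successor in {u}.
  At u: q \land s is false.
So \Diamond (q \land s) is false at x.

No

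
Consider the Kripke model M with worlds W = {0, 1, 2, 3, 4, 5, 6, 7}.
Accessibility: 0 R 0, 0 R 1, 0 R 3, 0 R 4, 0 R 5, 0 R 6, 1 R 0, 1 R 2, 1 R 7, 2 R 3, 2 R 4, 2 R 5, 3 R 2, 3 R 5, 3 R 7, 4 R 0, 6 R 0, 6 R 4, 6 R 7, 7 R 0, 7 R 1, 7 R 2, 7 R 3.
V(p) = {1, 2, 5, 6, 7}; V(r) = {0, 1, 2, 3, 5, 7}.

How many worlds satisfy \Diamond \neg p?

6

Recall that \Diamond ψ holds at a world iff ψ holds at some accessible world.
Let φ = \Diamond \neg p. Evaluate φ at each world:
  0 (successors {0, 1, 3, 4, 5, 6}): φ is true.
  1 (successors {0, 2, 7}): φ is true.
  2 (successors {3, 4, 5}): φ is true.
  3 (successors {2, 5, 7}): φ is false.
  4 (successors {0}): φ is true.
  5 (successors ∅): φ is false.
  6 (successors {0, 4, 7}): φ is true.
  7 (successors {0, 1, 2, 3}): φ is true.
For instance, at 1:
  At 1: \Diamond \neg p requires \neg p at some successor in {0, 2, 7}.
    \neg p holds at 0, so \Diamond \neg p is true at 1.
Satisfying worlds: {0, 1, 2, 4, 6, 7}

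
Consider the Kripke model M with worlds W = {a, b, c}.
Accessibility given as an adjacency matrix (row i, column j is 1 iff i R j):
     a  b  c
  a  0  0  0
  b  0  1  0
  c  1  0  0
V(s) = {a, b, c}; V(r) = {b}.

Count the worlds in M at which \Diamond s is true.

Let φ = \Diamond s. Evaluate φ at each world:
  a (successors ∅): φ is false.
  b (successors {b}): φ is true.
  c (successors {a}): φ is true.
For instance, at c:
  At c: \Diamond s requires s at some successor in {a}.
    s holds at a, so \Diamond s is true at c.
Satisfying worlds: {b, c}

2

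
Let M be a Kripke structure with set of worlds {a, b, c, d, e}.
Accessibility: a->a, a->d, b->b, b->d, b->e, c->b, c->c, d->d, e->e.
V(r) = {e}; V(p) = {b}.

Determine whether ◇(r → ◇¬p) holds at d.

Recall that ◇ψ holds at a world iff ψ holds at some accessible world.
At d: ◇(r → ◇¬p) requires r → ◇¬p at some successor in {d}.
  r → ◇¬p holds at d, so ◇(r → ◇¬p) is true at d.
    At d: r is false, ◇¬p is true, so r → ◇¬p is true.
      At d: ◇¬p requires ¬p at some successor in {d}.
        ¬p holds at d, so ◇¬p is true at d.

Yes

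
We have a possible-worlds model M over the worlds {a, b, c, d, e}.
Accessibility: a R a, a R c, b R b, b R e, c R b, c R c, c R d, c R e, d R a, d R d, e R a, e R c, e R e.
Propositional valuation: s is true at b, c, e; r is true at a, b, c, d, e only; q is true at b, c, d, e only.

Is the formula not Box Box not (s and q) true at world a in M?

Yes

At a: Box Box not (s and q) is false, so not Box Box not (s and q) is true.
  At a: Box Box not (s and q) requires Box not (s and q) at every successor {a, c}.
    Box not (s and q) fails at a, so Box Box not (s and q) is false at a.
      At a: Box not (s and q) requires not (s and q) at every successor {a, c}.
        not (s and q) fails at c, so Box not (s and q) is false at a.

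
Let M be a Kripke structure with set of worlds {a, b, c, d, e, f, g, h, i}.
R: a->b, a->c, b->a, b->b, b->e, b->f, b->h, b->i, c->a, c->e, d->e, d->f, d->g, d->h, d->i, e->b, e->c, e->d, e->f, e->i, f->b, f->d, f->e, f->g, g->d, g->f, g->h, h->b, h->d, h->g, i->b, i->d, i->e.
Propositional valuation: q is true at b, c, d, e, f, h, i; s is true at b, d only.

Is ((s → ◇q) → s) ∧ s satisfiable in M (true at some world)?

Yes

Let φ = ((s → ◇q) → s) ∧ s. Evaluate φ at each world:
  a (successors {b, c}): φ is false.
  b (successors {a, b, e, f, h, i}): φ is true.
  c (successors {a, e}): φ is false.
  d (successors {e, f, g, h, i}): φ is true.
  e (successors {b, c, d, f, i}): φ is false.
  f (successors {b, d, e, g}): φ is false.
  g (successors {d, f, h}): φ is false.
  h (successors {b, d, g}): φ is false.
  i (successors {b, d, e}): φ is false.
Detail at b (witness):
  At b: (s → ◇q) → s is true, s is true, so ((s → ◇q) → s) ∧ s is true.
    At b: s → ◇q is true, s is true, so (s → ◇q) → s is true.
      At b: s is true, ◇q is true, so s → ◇q is true.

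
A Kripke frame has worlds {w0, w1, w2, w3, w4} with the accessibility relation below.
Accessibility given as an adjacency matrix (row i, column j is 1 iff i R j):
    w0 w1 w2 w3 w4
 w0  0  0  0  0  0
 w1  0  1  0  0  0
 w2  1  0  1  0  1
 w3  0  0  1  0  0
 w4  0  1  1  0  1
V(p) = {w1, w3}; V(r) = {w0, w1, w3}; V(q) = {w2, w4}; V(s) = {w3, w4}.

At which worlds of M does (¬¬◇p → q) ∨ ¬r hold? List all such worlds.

Let φ = (¬¬◇p → q) ∨ ¬r. Evaluate φ at each world:
  w0 (successors ∅): φ is true.
  w1 (successors {w1}): φ is false.
  w2 (successors {w0, w2, w4}): φ is true.
  w3 (successors {w2}): φ is true.
  w4 (successors {w1, w2, w4}): φ is true.
For instance, at w1:
  At w1: ¬¬◇p → q is false, ¬r is false, so (¬¬◇p → q) ∨ ¬r is false.
    At w1: ¬¬◇p is true, q is false, so ¬¬◇p → q is false.
      At w1: ¬◇p is false, so ¬¬◇p is true.
Satisfying worlds: {w0, w2, w3, w4}

w0, w2, w3, w4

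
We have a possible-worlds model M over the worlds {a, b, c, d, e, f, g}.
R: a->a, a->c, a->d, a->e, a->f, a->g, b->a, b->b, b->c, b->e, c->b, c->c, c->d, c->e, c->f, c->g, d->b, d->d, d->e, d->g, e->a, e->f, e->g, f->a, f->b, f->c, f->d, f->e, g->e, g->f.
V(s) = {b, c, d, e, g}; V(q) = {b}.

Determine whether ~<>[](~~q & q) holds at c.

At c: <>[](~~q & q) is false, so ~<>[](~~q & q) is true.
  At c: <>[](~~q & q) requires [](~~q & q) at some successor in {b, c, d, e, f, g}.
    At b: [](~~q & q) is false.
    At c: [](~~q & q) is false.
    At d: [](~~q & q) is false.
    At e: [](~~q & q) is false.
    At f: [](~~q & q) is false.
    At g: [](~~q & q) is false.
  So <>[](~~q & q) is false at c.

Yes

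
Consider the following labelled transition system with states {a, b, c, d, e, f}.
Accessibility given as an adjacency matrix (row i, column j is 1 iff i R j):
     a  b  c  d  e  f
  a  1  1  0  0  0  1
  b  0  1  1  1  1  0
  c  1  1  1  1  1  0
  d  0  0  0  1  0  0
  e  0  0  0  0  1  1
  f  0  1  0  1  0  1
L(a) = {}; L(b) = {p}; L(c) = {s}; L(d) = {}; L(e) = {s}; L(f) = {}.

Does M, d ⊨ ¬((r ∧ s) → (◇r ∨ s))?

Recall that ◇ψ holds at a world iff ψ holds at some accessible world.
At d: (r ∧ s) → (◇r ∨ s) is true, so ¬((r ∧ s) → (◇r ∨ s)) is false.
  At d: r ∧ s is false, ◇r ∨ s is false, so (r ∧ s) → (◇r ∨ s) is true.
    At d: ◇r is false, s is false, so ◇r ∨ s is false.
      At d: ◇r requires r at some successor in {d}.
        At d: r is false.
      So ◇r is false at d.

No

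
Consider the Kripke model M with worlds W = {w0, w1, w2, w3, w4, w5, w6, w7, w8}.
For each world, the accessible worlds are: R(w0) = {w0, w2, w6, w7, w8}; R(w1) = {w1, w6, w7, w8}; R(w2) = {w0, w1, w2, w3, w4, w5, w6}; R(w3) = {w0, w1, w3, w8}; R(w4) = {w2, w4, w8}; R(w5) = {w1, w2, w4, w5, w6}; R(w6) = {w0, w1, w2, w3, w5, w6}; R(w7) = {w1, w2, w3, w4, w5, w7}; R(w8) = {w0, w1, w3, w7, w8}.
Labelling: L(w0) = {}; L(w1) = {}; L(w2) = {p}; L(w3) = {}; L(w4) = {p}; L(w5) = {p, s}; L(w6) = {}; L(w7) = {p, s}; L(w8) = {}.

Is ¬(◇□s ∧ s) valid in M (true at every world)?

Yes

Recall that □ψ holds at a world iff ψ holds at every accessible world, and ◇ψ holds iff ψ holds at some accessible world.
Let φ = ¬(◇□s ∧ s). Evaluate φ at each world:
  w0 (successors {w0, w2, w6, w7, w8}): φ is true.
  w1 (successors {w1, w6, w7, w8}): φ is true.
  w2 (successors {w0, w1, w2, w3, w4, w5, w6}): φ is true.
  w3 (successors {w0, w1, w3, w8}): φ is true.
  w4 (successors {w2, w4, w8}): φ is true.
  w5 (successors {w1, w2, w4, w5, w6}): φ is true.
  w6 (successors {w0, w1, w2, w3, w5, w6}): φ is true.
  w7 (successors {w1, w2, w3, w4, w5, w7}): φ is true.
  w8 (successors {w0, w1, w3, w7, w8}): φ is true.
For instance, at w5:
  At w5: ◇□s ∧ s is false, so ¬(◇□s ∧ s) is true.
    At w5: ◇□s is false, s is true, so ◇□s ∧ s is false.
      At w5: ◇□s requires □s at some successor in {w1, w2, w4, w5, w6}.
        At w1: □s is false.
        At w2: □s is false.
        At w4: □s is false.
        At w5: □s is false.
        At w6: □s is false.
      So ◇□s is false at w5.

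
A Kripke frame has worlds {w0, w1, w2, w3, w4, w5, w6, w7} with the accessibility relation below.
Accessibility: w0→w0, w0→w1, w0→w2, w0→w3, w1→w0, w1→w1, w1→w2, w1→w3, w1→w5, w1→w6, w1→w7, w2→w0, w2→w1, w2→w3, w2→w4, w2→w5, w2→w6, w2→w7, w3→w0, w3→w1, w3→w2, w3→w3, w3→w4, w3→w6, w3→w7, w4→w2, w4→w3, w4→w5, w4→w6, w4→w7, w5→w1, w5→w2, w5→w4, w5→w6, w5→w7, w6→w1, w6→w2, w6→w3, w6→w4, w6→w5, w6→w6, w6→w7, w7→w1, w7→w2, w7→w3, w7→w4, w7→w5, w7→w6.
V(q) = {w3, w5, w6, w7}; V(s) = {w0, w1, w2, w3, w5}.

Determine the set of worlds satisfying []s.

w0

Recall that []ψ holds at a world iff ψ holds at every accessible world, and <>ψ holds iff ψ holds at some accessible world.
Let φ = []s. Evaluate φ at each world:
  w0 (successors {w0, w1, w2, w3}): φ is true.
  w1 (successors {w0, w1, w2, w3, w5, w6, w7}): φ is false.
  w2 (successors {w0, w1, w3, w4, w5, w6, w7}): φ is false.
  w3 (successors {w0, w1, w2, w3, w4, w6, w7}): φ is false.
  w4 (successors {w2, w3, w5, w6, w7}): φ is false.
  w5 (successors {w1, w2, w4, w6, w7}): φ is false.
  w6 (successors {w1, w2, w3, w4, w5, w6, w7}): φ is false.
  w7 (successors {w1, w2, w3, w4, w5, w6}): φ is false.
For instance, at w5:
  At w5: []s requires s at every successor {w1, w2, w4, w6, w7}.
    s fails at w4, so []s is false at w5.
Satisfying worlds: {w0}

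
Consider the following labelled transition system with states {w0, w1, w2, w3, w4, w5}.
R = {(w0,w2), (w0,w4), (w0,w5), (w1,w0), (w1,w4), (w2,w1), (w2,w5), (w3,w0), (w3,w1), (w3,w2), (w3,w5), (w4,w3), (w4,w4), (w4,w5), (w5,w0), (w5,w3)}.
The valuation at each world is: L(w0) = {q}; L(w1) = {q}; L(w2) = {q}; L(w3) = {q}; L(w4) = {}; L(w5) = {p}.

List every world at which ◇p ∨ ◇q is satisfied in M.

w0, w1, w2, w3, w4, w5

Let φ = ◇p ∨ ◇q. Evaluate φ at each world:
  w0 (successors {w2, w4, w5}): φ is true.
  w1 (successors {w0, w4}): φ is true.
  w2 (successors {w1, w5}): φ is true.
  w3 (successors {w0, w1, w2, w5}): φ is true.
  w4 (successors {w3, w4, w5}): φ is true.
  w5 (successors {w0, w3}): φ is true.
For instance, at w1:
  At w1: ◇p is false, ◇q is true, so ◇p ∨ ◇q is true.
    At w1: ◇p requires p at some successor in {w0, w4}.
      At w0: p is false.
      At w4: p is false.
    So ◇p is false at w1.
    At w1: ◇q requires q at some successor in {w0, w4}.
      q holds at w0, so ◇q is true at w1.
Satisfying worlds: {w0, w1, w2, w3, w4, w5}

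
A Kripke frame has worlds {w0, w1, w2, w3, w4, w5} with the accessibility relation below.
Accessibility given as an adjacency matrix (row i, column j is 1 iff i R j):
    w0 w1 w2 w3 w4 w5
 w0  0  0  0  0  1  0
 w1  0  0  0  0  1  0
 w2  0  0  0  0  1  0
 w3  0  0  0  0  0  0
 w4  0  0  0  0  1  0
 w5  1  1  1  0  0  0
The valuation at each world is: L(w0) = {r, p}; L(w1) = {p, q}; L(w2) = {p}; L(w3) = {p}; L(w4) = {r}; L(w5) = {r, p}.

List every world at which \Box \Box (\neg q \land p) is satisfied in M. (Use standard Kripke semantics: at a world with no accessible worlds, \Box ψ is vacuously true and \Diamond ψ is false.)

Let φ = \Box \Box (\neg q \land p). Evaluate φ at each world:
  w0 (successors {w4}): φ is false.
  w1 (successors {w4}): φ is false.
  w2 (successors {w4}): φ is false.
  w3 (successors ∅): φ is true.
  w4 (successors {w4}): φ is false.
  w5 (successors {w0, w1, w2}): φ is false.
For instance, at w1:
  At w1: \Box \Box (\neg q \land p) requires \Box (\neg q \land p) at every successor {w4}.
    \Box (\neg q \land p) fails at w4, so \Box \Box (\neg q \land p) is false at w1.
      At w4: \Box (\neg q \land p) requires \neg q \land p at every successor {w4}.
        \neg q \land p fails at w4, so \Box (\neg q \land p) is false at w4.
Satisfying worlds: {w3}

w3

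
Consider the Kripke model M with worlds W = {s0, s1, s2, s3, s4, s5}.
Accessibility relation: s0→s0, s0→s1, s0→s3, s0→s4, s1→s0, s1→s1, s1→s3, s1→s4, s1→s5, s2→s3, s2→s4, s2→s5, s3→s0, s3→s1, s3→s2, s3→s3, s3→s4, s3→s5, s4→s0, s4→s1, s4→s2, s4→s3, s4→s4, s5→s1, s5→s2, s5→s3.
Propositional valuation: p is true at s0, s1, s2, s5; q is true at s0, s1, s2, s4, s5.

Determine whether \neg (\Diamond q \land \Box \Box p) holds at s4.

At s4: \Diamond q \land \Box \Box p is false, so \neg (\Diamond q \land \Box \Box p) is true.
  At s4: \Diamond q is true, \Box \Box p is false, so \Diamond q \land \Box \Box p is false.
    At s4: \Diamond q requires q at some successor in {s0, s1, s2, s3, s4}.
      q holds at s0, so \Diamond q is true at s4.
    At s4: \Box \Box p requires \Box p at every successor {s0, s1, s2, s3, s4}.
      \Box p fails at s0, so \Box \Box p is false at s4.

Yes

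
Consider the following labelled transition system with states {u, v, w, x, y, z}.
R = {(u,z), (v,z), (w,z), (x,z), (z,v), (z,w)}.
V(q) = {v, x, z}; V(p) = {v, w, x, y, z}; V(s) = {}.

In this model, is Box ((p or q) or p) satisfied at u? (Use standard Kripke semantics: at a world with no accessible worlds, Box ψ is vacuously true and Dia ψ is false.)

Yes

Recall that Box ψ holds at a world iff ψ holds at every accessible world, and Dia ψ holds iff ψ holds at some accessible world.
At u: Box ((p or q) or p) requires (p or q) or p at every successor {z}.
  At z: (p or q) or p is true.
So Box ((p or q) or p) is true at u.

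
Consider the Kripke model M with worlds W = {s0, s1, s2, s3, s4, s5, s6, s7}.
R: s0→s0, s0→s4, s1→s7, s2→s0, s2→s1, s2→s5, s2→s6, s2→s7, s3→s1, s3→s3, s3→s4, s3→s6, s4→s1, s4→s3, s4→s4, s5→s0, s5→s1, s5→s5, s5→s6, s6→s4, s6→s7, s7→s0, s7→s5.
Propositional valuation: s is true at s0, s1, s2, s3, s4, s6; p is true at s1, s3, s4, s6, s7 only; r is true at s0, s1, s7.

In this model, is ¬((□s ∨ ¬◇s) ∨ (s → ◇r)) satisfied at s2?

At s2: (□s ∨ ¬◇s) ∨ (s → ◇r) is true, so ¬((□s ∨ ¬◇s) ∨ (s → ◇r)) is false.
  At s2: □s ∨ ¬◇s is false, s → ◇r is true, so (□s ∨ ¬◇s) ∨ (s → ◇r) is true.
    At s2: □s is false, ¬◇s is false, so □s ∨ ¬◇s is false.
      At s2: □s requires s at every successor {s0, s1, s5, s6, s7}.
        s fails at s5, so □s is false at s2.
      At s2: ◇s is true, so ¬◇s is false.
    At s2: s is true, ◇r is true, so s → ◇r is true.
      At s2: ◇r requires r at some successor in {s0, s1, s5, s6, s7}.
        r holds at s0, so ◇r is true at s2.

No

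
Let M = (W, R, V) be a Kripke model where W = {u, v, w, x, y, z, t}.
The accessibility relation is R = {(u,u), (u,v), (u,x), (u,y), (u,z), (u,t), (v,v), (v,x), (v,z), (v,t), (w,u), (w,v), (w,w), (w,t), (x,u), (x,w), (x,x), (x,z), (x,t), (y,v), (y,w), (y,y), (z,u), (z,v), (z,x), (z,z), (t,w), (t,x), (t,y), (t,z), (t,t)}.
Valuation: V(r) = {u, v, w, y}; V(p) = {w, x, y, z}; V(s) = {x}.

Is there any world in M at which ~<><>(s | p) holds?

No

Recall that <>ψ holds at a world iff ψ holds at some accessible world.
Let φ = ~<><>(s | p). Evaluate φ at each world:
  u (successors {u, v, x, y, z, t}): φ is false.
  v (successors {v, x, z, t}): φ is false.
  w (successors {u, v, w, t}): φ is false.
  x (successors {u, w, x, z, t}): φ is false.
  y (successors {v, w, y}): φ is false.
  z (successors {u, v, x, z}): φ is false.
  t (successors {w, x, y, z, t}): φ is false.
For instance, at v:
  At v: <><>(s | p) is true, so ~<><>(s | p) is false.
    At v: <><>(s | p) requires <>(s | p) at some successor in {v, x, z, t}.
      <>(s | p) holds at v, so <><>(s | p) is true at v.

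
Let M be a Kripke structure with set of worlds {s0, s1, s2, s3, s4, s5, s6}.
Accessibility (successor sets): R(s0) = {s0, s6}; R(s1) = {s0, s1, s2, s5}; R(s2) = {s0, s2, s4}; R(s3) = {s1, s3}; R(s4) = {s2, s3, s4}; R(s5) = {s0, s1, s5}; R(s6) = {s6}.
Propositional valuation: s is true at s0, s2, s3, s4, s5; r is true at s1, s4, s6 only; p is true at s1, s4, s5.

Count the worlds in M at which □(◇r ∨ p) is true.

7

Let φ = □(◇r ∨ p). Evaluate φ at each world:
  s0 (successors {s0, s6}): φ is true.
  s1 (successors {s0, s1, s2, s5}): φ is true.
  s2 (successors {s0, s2, s4}): φ is true.
  s3 (successors {s1, s3}): φ is true.
  s4 (successors {s2, s3, s4}): φ is true.
  s5 (successors {s0, s1, s5}): φ is true.
  s6 (successors {s6}): φ is true.
For instance, at s4:
  At s4: □(◇r ∨ p) requires ◇r ∨ p at every successor {s2, s3, s4}.
      At s2: ◇r is true, p is false, so ◇r ∨ p is true.
      At s3: ◇r is true, p is false, so ◇r ∨ p is true.
      At s4: ◇r is true, p is true, so ◇r ∨ p is true.
  So □(◇r ∨ p) is true at s4.
Satisfying worlds: {s0, s1, s2, s3, s4, s5, s6}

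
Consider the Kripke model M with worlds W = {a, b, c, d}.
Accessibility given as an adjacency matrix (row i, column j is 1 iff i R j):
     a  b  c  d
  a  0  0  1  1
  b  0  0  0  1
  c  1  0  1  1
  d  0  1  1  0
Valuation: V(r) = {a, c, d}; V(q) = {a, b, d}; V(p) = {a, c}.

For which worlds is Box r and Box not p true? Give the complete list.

b

Let φ = Box r and Box not p. Evaluate φ at each world:
  a (successors {c, d}): φ is false.
  b (successors {d}): φ is true.
  c (successors {a, c, d}): φ is false.
  d (successors {b, c}): φ is false.
For instance, at a:
  At a: Box r is true, Box not p is false, so Box r and Box not p is false.
    At a: Box r requires r at every successor {c, d}.
      At c: r is true.
      At d: r is true.
    So Box r is true at a.
    At a: Box not p requires not p at every successor {c, d}.
      not p fails at c, so Box not p is false at a.
Satisfying worlds: {b}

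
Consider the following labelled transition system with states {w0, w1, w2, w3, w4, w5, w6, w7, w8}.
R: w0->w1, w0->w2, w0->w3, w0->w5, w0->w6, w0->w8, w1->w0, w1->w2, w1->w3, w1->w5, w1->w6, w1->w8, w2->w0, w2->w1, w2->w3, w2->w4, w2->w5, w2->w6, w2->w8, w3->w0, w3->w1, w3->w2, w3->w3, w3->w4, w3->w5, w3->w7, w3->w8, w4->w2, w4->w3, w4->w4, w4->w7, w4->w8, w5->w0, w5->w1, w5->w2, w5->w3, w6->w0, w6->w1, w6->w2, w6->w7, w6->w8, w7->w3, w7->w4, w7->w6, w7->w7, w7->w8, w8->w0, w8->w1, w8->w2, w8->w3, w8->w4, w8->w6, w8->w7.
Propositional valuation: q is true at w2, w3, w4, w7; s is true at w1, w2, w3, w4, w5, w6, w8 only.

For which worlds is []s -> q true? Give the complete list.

Let φ = []s -> q. Evaluate φ at each world:
  w0 (successors {w1, w2, w3, w5, w6, w8}): φ is false.
  w1 (successors {w0, w2, w3, w5, w6, w8}): φ is true.
  w2 (successors {w0, w1, w3, w4, w5, w6, w8}): φ is true.
  w3 (successors {w0, w1, w2, w3, w4, w5, w7, w8}): φ is true.
  w4 (successors {w2, w3, w4, w7, w8}): φ is true.
  w5 (successors {w0, w1, w2, w3}): φ is true.
  w6 (successors {w0, w1, w2, w7, w8}): φ is true.
  w7 (successors {w3, w4, w6, w7, w8}): φ is true.
  w8 (successors {w0, w1, w2, w3, w4, w6, w7}): φ is true.
For instance, at w0:
  At w0: []s is true, q is false, so []s -> q is false.
    At w0: []s requires s at every successor {w1, w2, w3, w5, w6, w8}.
      At w1: s is true.
      At w2: s is true.
      At w3: s is true.
      At w5: s is true.
      At w6: s is true.
      At w8: s is true.
    So []s is true at w0.
Satisfying worlds: {w1, w2, w3, w4, w5, w6, w7, w8}

w1, w2, w3, w4, w5, w6, w7, w8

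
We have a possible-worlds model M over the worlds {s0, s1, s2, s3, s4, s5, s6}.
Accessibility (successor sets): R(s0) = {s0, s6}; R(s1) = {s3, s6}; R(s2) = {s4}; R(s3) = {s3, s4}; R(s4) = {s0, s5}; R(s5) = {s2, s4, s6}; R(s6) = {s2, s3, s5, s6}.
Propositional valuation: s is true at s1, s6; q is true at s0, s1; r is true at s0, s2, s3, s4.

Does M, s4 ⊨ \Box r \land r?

At s4: \Box r is false, r is true, so \Box r \land r is false.
  At s4: \Box r requires r at every successor {s0, s5}.
    r fails at s5, so \Box r is false at s4.

No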